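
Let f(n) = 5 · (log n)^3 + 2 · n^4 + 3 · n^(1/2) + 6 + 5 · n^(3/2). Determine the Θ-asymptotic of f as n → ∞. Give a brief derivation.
f(n) ∈ Θ(n^4)

Compare the terms by growth order. For large n, n^a · (log n)^b dominates n^a' · (log n)^b' iff a > a', or (a = a' and b > b'). Ranking the 5 terms shows the dominant one is 2 · n^4. Hence f(n) ∈ Θ(n^4).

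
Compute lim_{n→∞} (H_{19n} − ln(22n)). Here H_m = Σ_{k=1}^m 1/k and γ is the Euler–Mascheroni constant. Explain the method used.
lim = ln(19/22) + γ

By Euler-Maclaurin, H_m = ln m + γ + O(1/m). So
  H_{19n} − ln(22n) = ln(19n) + γ − ln(22n) + O(1/n)
                       = ln(19/22) + γ + O(1/n).
Hence the limit is ln(19/22) + γ.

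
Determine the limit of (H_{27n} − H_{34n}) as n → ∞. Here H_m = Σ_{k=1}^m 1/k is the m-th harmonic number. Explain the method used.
lim = ln(27/34)

Euler-Maclaurin gives H_m = ln m + γ + 1/(2m) + O(1/m^2). The γ and O(1/m) terms cancel in the difference:
  H_{27n} − H_{34n} = ln(27n) − ln(34n) + O(1/n) = ln(27/34) + O(1/n).
Hence the limit is ln(27/34).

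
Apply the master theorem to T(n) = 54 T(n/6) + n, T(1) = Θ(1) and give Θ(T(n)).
T(n) = Θ(n^(log_6 54))

Master theorem: compare f(n) = n to n^(log_6 54) where log_6 54 ≈ 2.226. Since 1 < log_6 54, we have f(n) = O(n^(log_6 54 − ε)) for some ε > 0 — Case 1. Hence T(n) = Θ(n^(log_6 54)).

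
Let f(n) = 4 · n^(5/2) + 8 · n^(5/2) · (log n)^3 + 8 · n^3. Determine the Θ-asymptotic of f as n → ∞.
f(n) ∈ Θ(n^3)

Compare the terms by growth order. For large n, n^a · (log n)^b dominates n^a' · (log n)^b' iff a > a', or (a = a' and b > b'). Ranking the 3 terms shows the dominant one is 8 · n^3. Hence f(n) ∈ Θ(n^3).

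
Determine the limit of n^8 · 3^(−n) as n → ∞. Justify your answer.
lim = 0

Exponentials with base > 1 dominate every fixed polynomial: for any fixed c, n^c / 3^n → 0 as n → ∞ (e.g. by the ratio test, or by writing 3^n = e^(n ln 3) and noting e^(n ln 3) / n^c → ∞). Hence n^8 · 3^(−n) = n^8 / 3^n → 0.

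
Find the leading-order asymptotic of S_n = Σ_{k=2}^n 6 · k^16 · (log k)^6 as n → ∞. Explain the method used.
S_n ~ 6 · n^17 · (log n)^6 / 17

By integral comparison, S_n = ∫_1^n 6 · x^16 · (log x)^6 dx + O(n^16 · (log n)^6). For the integral, the leading term of ∫_1^n x^16 (log x)^6 dx is n^17/17 · (log n)^6 (by repeated integration by parts; each step lowers the log-exponent and produces a relatively O(1/log n) correction). Hence S_n ~ 6 · n^17 · (log n)^6 / 17.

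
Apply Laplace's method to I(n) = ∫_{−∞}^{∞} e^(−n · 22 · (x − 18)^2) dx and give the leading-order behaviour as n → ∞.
I(n) = sqrt(π/(22n))

Here φ(x) = 22 · (x − 18)^2 has its unique minimum at x* = 18 with φ(x*) = 0 and φ''(x*) = 44. Laplace's method gives
  I(n) ~ e^(−n φ(x*)) · sqrt(2π / (n · φ''(x*))) = sqrt(2π / (44n)) = sqrt(π/(22n)).
This is exact: substituting u = (x − 18)·sqrt(22n) gives I(n) = (1/sqrt(22n)) ∫_{−∞}^{∞} e^(−u^2) du = sqrt(π/(22n)).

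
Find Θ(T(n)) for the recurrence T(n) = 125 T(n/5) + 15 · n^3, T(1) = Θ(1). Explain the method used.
T(n) = Θ(n^3 log n)

log_5 125 = 3, and f(n) = 15 · n^3 = Θ(n^(log_5 125)). This is Case 2 of the master theorem: T(n) = Θ(f(n) · log n) = Θ(n^3 log n).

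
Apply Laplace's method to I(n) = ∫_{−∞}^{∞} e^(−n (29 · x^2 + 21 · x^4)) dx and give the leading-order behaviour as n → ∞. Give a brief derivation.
I(n) ~ sqrt(π/(29n))

φ(x) = 29 · x^2 + 21 · x^4 has its unique global minimum at x* = 0 (since φ'(x) = 58x + 84x^3 = 0 only at x = 0 for real x with both coefficients positive, and φ → ∞ as |x| → ∞). At x* = 0, φ(0) = 0 and φ''(0) = 58. Laplace's method then gives
  I(n) ~ sqrt(2π / (n · φ''(0))) · e^(−n φ(0)) = sqrt(2π / (58n)) = sqrt(π/(29n)).
The 21 · x^4 term contributes only at subleading order (an O(1/n) relative correction).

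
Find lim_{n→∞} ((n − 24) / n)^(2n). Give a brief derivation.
lim = e^(−48)

Rewrite as (1 − 24/n)^(2n). By the standard limit (1 + x/n)^n → e^x, we have (1 − 24/n)^n → e^(−24), and raising to the 2nd power gives e^(−48).
More precisely, ln[(1 − 24/n)^(2n)] = 2n · ln(1 − 24/n) = 2n · (-24/n + O(1/n^2)) = -48 + O(1/n) → -48.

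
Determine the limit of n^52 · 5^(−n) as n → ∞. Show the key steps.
lim = 0

Exponentials with base > 1 dominate every fixed polynomial: for any fixed c, n^c / 5^n → 0 as n → ∞ (e.g. by the ratio test, or by writing 5^n = e^(n ln 5) and noting e^(n ln 5) / n^c → ∞). Hence n^52 · 5^(−n) = n^52 / 5^n → 0.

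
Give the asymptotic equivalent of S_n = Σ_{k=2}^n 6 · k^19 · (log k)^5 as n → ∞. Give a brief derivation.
S_n ~ 3 · n^20 · (log n)^5 / 10

By integral comparison, S_n = ∫_1^n 6 · x^19 · (log x)^5 dx + O(n^19 · (log n)^5). For the integral, the leading term of ∫_1^n x^19 (log x)^5 dx is n^20/20 · (log n)^5 (by repeated integration by parts; each step lowers the log-exponent and produces a relatively O(1/log n) correction). Hence S_n ~ 3 · n^20 · (log n)^5 / 10.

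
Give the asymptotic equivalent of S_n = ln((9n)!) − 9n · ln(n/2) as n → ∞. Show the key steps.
S_n ~ 9n · (ln 18 − 1) + O(ln n)

Stirling: ln((9n)!) = 9n ln(9n) − 9n + O(ln n).
  S_n = 9n ln(9n) − 9n − 9n ln(n/2) + O(ln n)
      = 9n ln(9n) − 9n ln n + 9n ln 2 − 9n + O(ln n)
      = 9n ln 9 + 9n ln 2 − 9n + O(ln n)
      = 9n (ln 18 − 1) + O(ln n).
Numerically ln(18) − 1 ≈ 1.8904.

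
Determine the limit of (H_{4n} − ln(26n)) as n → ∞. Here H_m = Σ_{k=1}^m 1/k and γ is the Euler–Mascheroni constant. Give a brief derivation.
lim = ln(2/13) + γ

By Euler-Maclaurin, H_m = ln m + γ + O(1/m). So
  H_{4n} − ln(26n) = ln(4n) + γ − ln(26n) + O(1/n)
                       = ln(4/26) + γ + O(1/n).
Hence the limit is ln(4/26) + γ (= ln(2/13)).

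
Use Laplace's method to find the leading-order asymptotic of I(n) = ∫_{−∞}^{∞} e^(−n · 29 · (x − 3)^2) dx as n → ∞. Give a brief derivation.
I(n) = sqrt(π/(29n))

Here φ(x) = 29 · (x − 3)^2 has its unique minimum at x* = 3 with φ(x*) = 0 and φ''(x*) = 58. Laplace's method gives
  I(n) ~ e^(−n φ(x*)) · sqrt(2π / (n · φ''(x*))) = sqrt(2π / (58n)) = sqrt(π/(29n)).
This is exact: substituting u = (x − 3)·sqrt(29n) gives I(n) = (1/sqrt(29n)) ∫_{−∞}^{∞} e^(−u^2) du = sqrt(π/(29n)).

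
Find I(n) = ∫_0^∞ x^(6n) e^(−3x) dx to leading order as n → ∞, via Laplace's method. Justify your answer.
I(n) ~ (sqrt(2π·6n) / 3) · (6n/(3e))^(6n)

Write the integrand as exp(6n ln x − 3x) and set f(x) = 6n ln x − 3x. Then f'(x) = 6n/x − 3 = 0 at x* = 6n/3, and f''(x*) = −6n/x*^2 = −3^2/(6n). Laplace's method (interior maximum) gives
  I(n) ~ e^(f(x*)) · sqrt(2π / |f''(x*)|)
        = exp(6n ln(6n/3) − 6n) · sqrt(2π · 6n / 3^2)
        = (6n/3)^(6n) e^(−6n) · sqrt(2π·6n) / 3
        = (sqrt(2π·6n) / 3) · (6n/(3e))^(6n).
This matches Γ(6n+1)/3^(6n+1) with Stirling applied to Γ.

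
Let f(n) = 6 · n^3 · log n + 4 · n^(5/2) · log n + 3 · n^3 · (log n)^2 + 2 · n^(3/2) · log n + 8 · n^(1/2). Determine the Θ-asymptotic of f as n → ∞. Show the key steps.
f(n) ∈ Θ(n^3 · (log n)^2)

Compare the terms by growth order. For large n, n^a · (log n)^b dominates n^a' · (log n)^b' iff a > a', or (a = a' and b > b'). Ranking the 5 terms shows the dominant one is 3 · n^3 · (log n)^2. Hence f(n) ∈ Θ(n^3 · (log n)^2).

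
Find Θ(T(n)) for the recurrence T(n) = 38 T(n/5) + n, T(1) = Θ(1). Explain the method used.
T(n) = Θ(n^(log_5 38))

Master theorem: compare f(n) = n to n^(log_5 38) where log_5 38 ≈ 2.260. Since 1 < log_5 38, we have f(n) = O(n^(log_5 38 − ε)) for some ε > 0 — Case 1. Hence T(n) = Θ(n^(log_5 38)).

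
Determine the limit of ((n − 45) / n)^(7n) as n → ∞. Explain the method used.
lim = e^(−315)

Rewrite as (1 − 45/n)^(7n). By the standard limit (1 + x/n)^n → e^x, we have (1 − 45/n)^n → e^(−45), and raising to the 7th power gives e^(−315).
More precisely, ln[(1 − 45/n)^(7n)] = 7n · ln(1 − 45/n) = 7n · (-45/n + O(1/n^2)) = -315 + O(1/n) → -315.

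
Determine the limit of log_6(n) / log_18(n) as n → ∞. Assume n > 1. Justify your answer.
lim = ln(18) / ln(6) = log_6(18)

Change of base: log_6(n) = ln n / ln 6 and log_18(n) = ln n / ln 18. The ratio is (ln n / ln 6) · (ln 18 / ln n) = ln 18 / ln 6, a constant independent of n. So the limit is ln 18 / ln 6 = log_6(18).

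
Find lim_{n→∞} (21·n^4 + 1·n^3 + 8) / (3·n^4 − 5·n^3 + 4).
lim = 21/3 = 7

For large n the leading n^4 terms dominate both numerator and denominator. Dividing top and bottom by n^4, every other term tends to 0, leaving 21/3 = 7.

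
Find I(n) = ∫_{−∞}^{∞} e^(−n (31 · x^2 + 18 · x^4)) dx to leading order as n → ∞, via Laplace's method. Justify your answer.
I(n) ~ sqrt(π/(31n))

φ(x) = 31 · x^2 + 18 · x^4 has its unique global minimum at x* = 0 (since φ'(x) = 62x + 72x^3 = 0 only at x = 0 for real x with both coefficients positive, and φ → ∞ as |x| → ∞). At x* = 0, φ(0) = 0 and φ''(0) = 62. Laplace's method then gives
  I(n) ~ sqrt(2π / (n · φ''(0))) · e^(−n φ(0)) = sqrt(2π / (62n)) = sqrt(π/(31n)).
The 18 · x^4 term contributes only at subleading order (an O(1/n) relative correction).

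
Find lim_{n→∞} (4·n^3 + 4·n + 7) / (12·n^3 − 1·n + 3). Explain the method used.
lim = 4/12 = 1/3

For large n the leading n^3 terms dominate both numerator and denominator. Dividing top and bottom by n^3, every other term tends to 0, leaving 4/12 = 1/3.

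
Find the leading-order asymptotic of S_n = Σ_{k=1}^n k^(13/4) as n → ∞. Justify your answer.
S_n ~ (4/17) · n^(17/4)

Integral comparison: Σ_{k=1}^n k^(13/4) = ∫_0^n x^(13/4) dx + O(n^(13/4)). The integral is n^(1 + 13/4) / (1 + 13/4) = n^((13+4)/4) / ((13+4)/4) = (4/17) · n^(17/4).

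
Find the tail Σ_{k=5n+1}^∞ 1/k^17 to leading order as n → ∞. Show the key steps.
Σ_{k>5n} 1/k^17 ~ 1/(16 · (5n)^16)

Compare to the integral: ∫_{5n}^∞ x^(−17) dx = [−x^(−16)/16]_{5n}^∞ = 1/((17−1)·(5n)^16). Euler-Maclaurin then gives
  Σ_{k>5n} 1/k^17 = ∫_{5n}^∞ dx/x^17 − 1/(2·(5n)^17) + O(1/(5n)^18).
(Equivalently this is ζ(17) − Σ_{k≤5n} 1/k^17.)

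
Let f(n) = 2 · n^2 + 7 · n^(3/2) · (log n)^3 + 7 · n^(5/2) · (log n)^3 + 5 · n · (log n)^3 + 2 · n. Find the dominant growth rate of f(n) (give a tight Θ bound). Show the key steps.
f(n) ∈ Θ(n^(5/2) · (log n)^3)

Compare the terms by growth order. For large n, n^a · (log n)^b dominates n^a' · (log n)^b' iff a > a', or (a = a' and b > b'). Ranking the 5 terms shows the dominant one is 7 · n^(5/2) · (log n)^3. Hence f(n) ∈ Θ(n^(5/2) · (log n)^3).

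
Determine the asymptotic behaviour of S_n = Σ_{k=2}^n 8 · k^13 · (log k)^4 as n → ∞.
S_n ~ 4 · n^14 · (log n)^4 / 7

By integral comparison, S_n = ∫_1^n 8 · x^13 · (log x)^4 dx + O(n^13 · (log n)^4). For the integral, the leading term of ∫_1^n x^13 (log x)^4 dx is n^14/14 · (log n)^4 (by repeated integration by parts; each step lowers the log-exponent and produces a relatively O(1/log n) correction). Hence S_n ~ 4 · n^14 · (log n)^4 / 7.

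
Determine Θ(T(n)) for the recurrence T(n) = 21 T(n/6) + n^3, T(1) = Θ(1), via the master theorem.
T(n) = Θ(n^3)

log_6 21 ≈ 1.699. f(n) = n^3 dominates n^(log_6 21) since 3 > 1.699, and the regularity condition a·f(n/b) = 21·(n/6)^3 = (21/216)·n^3 ≤ c·f(n) holds with c = 21/216 ≈ 0.0972 < 1. So this is Case 3: T(n) = Θ(f(n)) = Θ(n^3).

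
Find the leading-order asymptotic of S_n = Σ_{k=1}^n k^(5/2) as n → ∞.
S_n ~ (2/7) · n^(7/2)

Integral comparison: Σ_{k=1}^n k^(5/2) = ∫_0^n x^(5/2) dx + O(n^(5/2)). The integral is n^(1 + 5/2) / (1 + 5/2) = n^((5+2)/2) / ((5+2)/2) = (2/7) · n^(7/2).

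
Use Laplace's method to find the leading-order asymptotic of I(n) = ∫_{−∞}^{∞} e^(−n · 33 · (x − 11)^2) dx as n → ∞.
I(n) = sqrt(π/(33n))

Here φ(x) = 33 · (x − 11)^2 has its unique minimum at x* = 11 with φ(x*) = 0 and φ''(x*) = 66. Laplace's method gives
  I(n) ~ e^(−n φ(x*)) · sqrt(2π / (n · φ''(x*))) = sqrt(2π / (66n)) = sqrt(π/(33n)).
This is exact: substituting u = (x − 11)·sqrt(33n) gives I(n) = (1/sqrt(33n)) ∫_{−∞}^{∞} e^(−u^2) du = sqrt(π/(33n)).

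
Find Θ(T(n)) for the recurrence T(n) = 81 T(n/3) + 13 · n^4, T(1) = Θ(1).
T(n) = Θ(n^4 log n)

log_3 81 = 4, and f(n) = 13 · n^4 = Θ(n^(log_3 81)). This is Case 2 of the master theorem: T(n) = Θ(f(n) · log n) = Θ(n^4 log n).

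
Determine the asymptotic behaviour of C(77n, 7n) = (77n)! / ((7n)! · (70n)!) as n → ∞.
C(77n, 7n) ~ (285311670611/10000000000)^(7n) · sqrt(11/(20π·7n))

Write N = 7n. Apply Stirling to each factorial:
  (11N)! ~ sqrt(2π·11N) · (11N/e)^(11N),
  N! ~ sqrt(2π N) · (N/e)^N,
  (10N)! ~ sqrt(2π·10N) · (10N/e)^(10N).
The exponential factors combine to (11N)^(11N) / (N^N · (10N)^(10N)) = 11^(11N)/10^(10N) = (11^11/10^10)^N = (285311670611/10000000000)^N.
The square-root prefactors combine to sqrt(2π·11N) / (sqrt(2π N)·sqrt(2π·10N)) = sqrt(11 / (2π·10·N)) = sqrt(11/(20π·7n)).
Substituting N = 7n: C(77n, 7n) ~ (285311670611/10000000000)^(7n) · sqrt(11/(20π·7n)).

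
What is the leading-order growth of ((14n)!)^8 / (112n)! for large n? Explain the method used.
((14n)!)^8/(112n)! ~ ((2π·14n)^(7/2) / sqrt(8)) · 8^(−8·14n)  →  0

Write N = 14n. Stirling: N! ~ sqrt(2π N)(N/e)^N and (8N)! ~ sqrt(2π·8N)·(8N/e)^(8N).
  (N!)^8/(8N)! ~ (2π N)^(8/2) (N/e)^(8N) / [sqrt(2π·8N) (8N/e)^(8N)]
     = (2π N)^(8/2) / sqrt(2π·8N) · (N/(8N))^(8N)
     = (2π N)^((8−1)/2) / sqrt(8) · 8^(−8N).
Since 8^8 > 1, the factor 8^(−8N) decays exponentially, so the ratio → 0. Substituting N = 14n gives the stated form.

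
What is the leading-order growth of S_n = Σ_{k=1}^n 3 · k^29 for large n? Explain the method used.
S_n ~ n^30 / 10

By integral comparison (Euler-Maclaurin), Σ_{k=1}^n 3 · k^29 = 3 · ∫_0^n x^29 dx + O(n^29) = 3 · n^30/30 = n^30 / 10 + O(n^29). (Equivalently, Faulhaber's formula gives the same leading term.)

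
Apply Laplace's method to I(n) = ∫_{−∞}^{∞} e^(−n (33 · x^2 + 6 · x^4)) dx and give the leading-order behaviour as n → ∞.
I(n) ~ sqrt(π/(33n))

φ(x) = 33 · x^2 + 6 · x^4 has its unique global minimum at x* = 0 (since φ'(x) = 66x + 24x^3 = 0 only at x = 0 for real x with both coefficients positive, and φ → ∞ as |x| → ∞). At x* = 0, φ(0) = 0 and φ''(0) = 66. Laplace's method then gives
  I(n) ~ sqrt(2π / (n · φ''(0))) · e^(−n φ(0)) = sqrt(2π / (66n)) = sqrt(π/(33n)).
The 6 · x^4 term contributes only at subleading order (an O(1/n) relative correction).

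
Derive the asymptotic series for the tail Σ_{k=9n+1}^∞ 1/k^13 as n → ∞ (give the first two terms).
Σ_{k>9n} 1/k^13 = 1/(12 · (9n)^12) − 1/(2 · (9n)^13) + O(1/(9n)^14)

Compare to the integral: ∫_{9n}^∞ x^(−13) dx = [−x^(−12)/12]_{9n}^∞ = 1/((13−1)·(9n)^12). The Euler-Maclaurin correction adds −f(9n)/2 = −1/(2·(9n)^13). Euler-Maclaurin then gives
  Σ_{k>9n} 1/k^13 = ∫_{9n}^∞ dx/x^13 − 1/(2·(9n)^13) + O(1/(9n)^14).
(Equivalently this is ζ(13) − Σ_{k≤9n} 1/k^13.)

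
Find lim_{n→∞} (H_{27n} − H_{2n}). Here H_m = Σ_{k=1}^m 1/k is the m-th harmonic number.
lim = ln(27/2)

Euler-Maclaurin gives H_m = ln m + γ + 1/(2m) + O(1/m^2). The γ and O(1/m) terms cancel in the difference:
  H_{27n} − H_{2n} = ln(27n) − ln(2n) + O(1/n) = ln(27/2) + O(1/n).
Hence the limit is ln(27/2).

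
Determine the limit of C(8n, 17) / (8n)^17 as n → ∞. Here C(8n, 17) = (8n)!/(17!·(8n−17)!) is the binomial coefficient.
lim = 1/17! = 1/355687428096000

With N = 8n → ∞: C(N, 17) / N^17 = [N(N−1)…(N−16)] / (17! · N^17) = (1/17!) · 1 · (1 − 1/(8n)) · … · (1 − 16/(8n)). Each factor → 1 as N → ∞, so the limit is 1/17! = 1/355687428096000.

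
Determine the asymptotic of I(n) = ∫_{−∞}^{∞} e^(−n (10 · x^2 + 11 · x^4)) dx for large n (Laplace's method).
I(n) ~ sqrt(π/(10n))

φ(x) = 10 · x^2 + 11 · x^4 has its unique global minimum at x* = 0 (since φ'(x) = 20x + 44x^3 = 0 only at x = 0 for real x with both coefficients positive, and φ → ∞ as |x| → ∞). At x* = 0, φ(0) = 0 and φ''(0) = 20. Laplace's method then gives
  I(n) ~ sqrt(2π / (n · φ''(0))) · e^(−n φ(0)) = sqrt(2π / (20n)) = sqrt(π/(10n)).
The 11 · x^4 term contributes only at subleading order (an O(1/n) relative correction).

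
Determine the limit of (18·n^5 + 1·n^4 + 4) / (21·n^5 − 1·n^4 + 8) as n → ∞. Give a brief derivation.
lim = 18/21 = 6/7

For large n the leading n^5 terms dominate both numerator and denominator. Dividing top and bottom by n^5, every other term tends to 0, leaving 18/21 = 6/7.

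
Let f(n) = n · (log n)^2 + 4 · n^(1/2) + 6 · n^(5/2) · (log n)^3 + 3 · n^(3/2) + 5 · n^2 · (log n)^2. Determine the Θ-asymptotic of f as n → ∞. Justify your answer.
f(n) ∈ Θ(n^(5/2) · (log n)^3)

Compare the terms by growth order. For large n, n^a · (log n)^b dominates n^a' · (log n)^b' iff a > a', or (a = a' and b > b'). Ranking the 5 terms shows the dominant one is 6 · n^(5/2) · (log n)^3. Hence f(n) ∈ Θ(n^(5/2) · (log n)^3).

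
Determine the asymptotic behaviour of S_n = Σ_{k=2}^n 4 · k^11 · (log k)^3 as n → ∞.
S_n ~ n^12 · (log n)^3 / 3

By integral comparison, S_n = ∫_1^n 4 · x^11 · (log x)^3 dx + O(n^11 · (log n)^3). For the integral, the leading term of ∫_1^n x^11 (log x)^3 dx is n^12/12 · (log n)^3 (by repeated integration by parts; each step lowers the log-exponent and produces a relatively O(1/log n) correction). Hence S_n ~ n^12 · (log n)^3 / 3.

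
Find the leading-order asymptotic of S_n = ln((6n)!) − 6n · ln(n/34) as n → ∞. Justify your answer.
S_n ~ 6n · (ln 204 − 1) + O(ln n)

Stirling: ln((6n)!) = 6n ln(6n) − 6n + O(ln n).
  S_n = 6n ln(6n) − 6n − 6n ln(n/34) + O(ln n)
      = 6n ln(6n) − 6n ln n + 6n ln 34 − 6n + O(ln n)
      = 6n ln 6 + 6n ln 34 − 6n + O(ln n)
      = 6n (ln 204 − 1) + O(ln n).
Numerically ln(204) − 1 ≈ 4.3181.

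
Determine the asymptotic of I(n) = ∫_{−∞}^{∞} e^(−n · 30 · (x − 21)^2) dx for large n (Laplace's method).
I(n) = sqrt(π/(30n))

Here φ(x) = 30 · (x − 21)^2 has its unique minimum at x* = 21 with φ(x*) = 0 and φ''(x*) = 60. Laplace's method gives
  I(n) ~ e^(−n φ(x*)) · sqrt(2π / (n · φ''(x*))) = sqrt(2π / (60n)) = sqrt(π/(30n)).
This is exact: substituting u = (x − 21)·sqrt(30n) gives I(n) = (1/sqrt(30n)) ∫_{−∞}^{∞} e^(−u^2) du = sqrt(π/(30n)).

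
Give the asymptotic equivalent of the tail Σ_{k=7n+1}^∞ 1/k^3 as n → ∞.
Σ_{k>7n} 1/k^3 ~ 1/(2 · (7n)^2)

Compare to the integral: ∫_{7n}^∞ x^(−3) dx = [−x^(−2)/2]_{7n}^∞ = 1/((3−1)·(7n)^2). Euler-Maclaurin then gives
  Σ_{k>7n} 1/k^3 = ∫_{7n}^∞ dx/x^3 − 1/(2·(7n)^3) + O(1/(7n)^4).
(Equivalently this is ζ(3) − Σ_{k≤7n} 1/k^3.)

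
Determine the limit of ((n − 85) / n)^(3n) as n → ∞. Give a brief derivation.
lim = e^(−255)

Rewrite as (1 − 85/n)^(3n). By the standard limit (1 + x/n)^n → e^x, we have (1 − 85/n)^n → e^(−85), and raising to the 3rd power gives e^(−255).
More precisely, ln[(1 − 85/n)^(3n)] = 3n · ln(1 − 85/n) = 3n · (-85/n + O(1/n^2)) = -255 + O(1/n) → -255.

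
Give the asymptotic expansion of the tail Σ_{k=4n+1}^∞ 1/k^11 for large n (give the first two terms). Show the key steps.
Σ_{k>4n} 1/k^11 = 1/(10 · (4n)^10) − 1/(2 · (4n)^11) + O(1/(4n)^12)

Compare to the integral: ∫_{4n}^∞ x^(−11) dx = [−x^(−10)/10]_{4n}^∞ = 1/((11−1)·(4n)^10). The Euler-Maclaurin correction adds −f(4n)/2 = −1/(2·(4n)^11). Euler-Maclaurin then gives
  Σ_{k>4n} 1/k^11 = ∫_{4n}^∞ dx/x^11 − 1/(2·(4n)^11) + O(1/(4n)^12).
(Equivalently this is ζ(11) − Σ_{k≤4n} 1/k^11.)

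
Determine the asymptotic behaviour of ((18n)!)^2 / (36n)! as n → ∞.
((18n)!)^2/(36n)! ~ ((2π·18n)^(1/2) / sqrt(2)) · 2^(−2·18n)  →  0

Write N = 18n. Stirling: N! ~ sqrt(2π N)(N/e)^N and (2N)! ~ sqrt(2π·2N)·(2N/e)^(2N).
  (N!)^2/(2N)! ~ (2π N)^(2/2) (N/e)^(2N) / [sqrt(2π·2N) (2N/e)^(2N)]
     = (2π N)^(2/2) / sqrt(2π·2N) · (N/(2N))^(2N)
     = (2π N)^((2−1)/2) / sqrt(2) · 2^(−2N).
Since 2^2 > 1, the factor 2^(−2N) decays exponentially, so the ratio → 0. Substituting N = 18n gives the stated form.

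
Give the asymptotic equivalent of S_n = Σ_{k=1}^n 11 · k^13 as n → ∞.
S_n ~ 11 · n^14 / 14

By integral comparison (Euler-Maclaurin), Σ_{k=1}^n 11 · k^13 = 11 · ∫_0^n x^13 dx + O(n^13) = 11 · n^14/14 + O(n^13). (Equivalently, Faulhaber's formula gives the same leading term.)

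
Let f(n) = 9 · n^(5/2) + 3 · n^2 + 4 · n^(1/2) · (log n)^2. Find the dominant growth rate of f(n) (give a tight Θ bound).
f(n) ∈ Θ(n^(5/2))

Compare the terms by growth order. For large n, n^a · (log n)^b dominates n^a' · (log n)^b' iff a > a', or (a = a' and b > b'). Ranking the 3 terms shows the dominant one is 9 · n^(5/2). Hence f(n) ∈ Θ(n^(5/2)).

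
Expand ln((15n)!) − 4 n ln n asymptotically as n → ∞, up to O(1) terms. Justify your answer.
ln((15n)!) − 4 n ln n = 11 n ln n + 15(ln 15 − 1) n + (1/2) ln(2π·15n) + O(1/n)

Stirling: ln((15n)!) = 15n ln(15n) − 15n + (1/2) ln(2π·15n) + O(1/n).
Expand 15n ln(15n) = 15n (ln n + ln 15) = 15n ln n + 15n ln 15.
Subtract 4n ln n: leading term is (15 − 4) n ln n = 11 n ln n. The next term is 15n ln 15 − 15n = 15(ln 15 − 1) n. Then the (1/2) ln(2π·15n) correction.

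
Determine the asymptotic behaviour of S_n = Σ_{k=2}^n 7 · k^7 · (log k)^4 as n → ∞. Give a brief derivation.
S_n ~ 7 · n^8 · (log n)^4 / 8

By integral comparison, S_n = ∫_1^n 7 · x^7 · (log x)^4 dx + O(n^7 · (log n)^4). For the integral, the leading term of ∫_1^n x^7 (log x)^4 dx is n^8/8 · (log n)^4 (by repeated integration by parts; each step lowers the log-exponent and produces a relatively O(1/log n) correction). Hence S_n ~ 7 · n^8 · (log n)^4 / 8.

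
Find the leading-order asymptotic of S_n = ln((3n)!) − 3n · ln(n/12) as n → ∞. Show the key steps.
S_n ~ 3n · (ln 36 − 1) + O(ln n)

Stirling: ln((3n)!) = 3n ln(3n) − 3n + O(ln n).
  S_n = 3n ln(3n) − 3n − 3n ln(n/12) + O(ln n)
      = 3n ln(3n) − 3n ln n + 3n ln 12 − 3n + O(ln n)
      = 3n ln 3 + 3n ln 12 − 3n + O(ln n)
      = 3n (ln 36 − 1) + O(ln n).
Numerically ln(36) − 1 ≈ 2.5835.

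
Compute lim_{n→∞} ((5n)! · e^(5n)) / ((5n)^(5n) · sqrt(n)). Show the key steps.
lim = sqrt(2π·5)

Stirling: (5n)! ~ sqrt(2π·5n) · (5n/e)^(5n). Hence
  (5n)! · e^(5n) / (5n)^(5n) ~ sqrt(2π·5n).
Dividing by sqrt(n): sqrt(2π·5n) / sqrt(n) = sqrt(2π·5) · n^((1−1)/2), so the limit is sqrt(2π·5).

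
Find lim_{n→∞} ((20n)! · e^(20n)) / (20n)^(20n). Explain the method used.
lim = ∞

Stirling: (20n)! ~ sqrt(2π·20n) · (20n/e)^(20n). Hence
  (20n)! · e^(20n) / (20n)^(20n) ~ sqrt(2π·20n) = sqrt(2π·20) · sqrt(n) → ∞.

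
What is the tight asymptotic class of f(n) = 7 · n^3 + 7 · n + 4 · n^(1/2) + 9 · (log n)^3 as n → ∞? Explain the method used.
f(n) ∈ Θ(n^3)

Compare the terms by growth order. For large n, n^a · (log n)^b dominates n^a' · (log n)^b' iff a > a', or (a = a' and b > b'). Ranking the 4 terms shows the dominant one is 7 · n^3. Hence f(n) ∈ Θ(n^3).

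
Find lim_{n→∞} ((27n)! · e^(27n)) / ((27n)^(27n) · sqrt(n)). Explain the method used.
lim = sqrt(2π·27)

Stirling: (27n)! ~ sqrt(2π·27n) · (27n/e)^(27n). Hence
  (27n)! · e^(27n) / (27n)^(27n) ~ sqrt(2π·27n).
Dividing by sqrt(n): sqrt(2π·27n) / sqrt(n) = sqrt(2π·27) · n^((1−1)/2), so the limit is sqrt(2π·27).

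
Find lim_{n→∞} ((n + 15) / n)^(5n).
lim = e^75

Rewrite as (1 + 15/n)^(5n). By the standard limit (1 + x/n)^n → e^x, we have (1 + 15/n)^n → e^15, and raising to the 5th power gives e^75.
More precisely, ln[(1 + 15/n)^(5n)] = 5n · ln(1 + 15/n) = 5n · (15/n + O(1/n^2)) = 75 + O(1/n) → 75.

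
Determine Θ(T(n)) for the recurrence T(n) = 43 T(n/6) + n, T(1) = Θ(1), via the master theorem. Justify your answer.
T(n) = Θ(n^(log_6 43))

Master theorem: compare f(n) = n to n^(log_6 43) where log_6 43 ≈ 2.099. Since 1 < log_6 43, we have f(n) = O(n^(log_6 43 − ε)) for some ε > 0 — Case 1. Hence T(n) = Θ(n^(log_6 43)).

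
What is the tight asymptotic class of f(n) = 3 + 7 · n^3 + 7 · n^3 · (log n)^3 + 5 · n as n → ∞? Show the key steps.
f(n) ∈ Θ(n^3 · (log n)^3)

Compare the terms by growth order. For large n, n^a · (log n)^b dominates n^a' · (log n)^b' iff a > a', or (a = a' and b > b'). Ranking the 4 terms shows the dominant one is 7 · n^3 · (log n)^3. Hence f(n) ∈ Θ(n^3 · (log n)^3).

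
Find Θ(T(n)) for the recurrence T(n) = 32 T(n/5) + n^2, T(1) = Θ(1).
T(n) = Θ(n^(log_5 32))

Master theorem: compare f(n) = n^2 to n^(log_5 32) where log_5 32 ≈ 2.153. Since 2 < log_5 32, we have f(n) = O(n^(log_5 32 − ε)) for some ε > 0 — Case 1. Hence T(n) = Θ(n^(log_5 32)).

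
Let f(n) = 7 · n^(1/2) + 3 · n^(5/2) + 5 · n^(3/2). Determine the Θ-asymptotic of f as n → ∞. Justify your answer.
f(n) ∈ Θ(n^(5/2))

Compare the terms by growth order. For large n, n^a · (log n)^b dominates n^a' · (log n)^b' iff a > a', or (a = a' and b > b'). Ranking the 3 terms shows the dominant one is 3 · n^(5/2). Hence f(n) ∈ Θ(n^(5/2)).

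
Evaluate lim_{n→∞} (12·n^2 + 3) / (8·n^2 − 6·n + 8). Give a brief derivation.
lim = 12/8 = 3/2

For large n the leading n^2 terms dominate both numerator and denominator. Dividing top and bottom by n^2, every other term tends to 0, leaving 12/8 = 3/2.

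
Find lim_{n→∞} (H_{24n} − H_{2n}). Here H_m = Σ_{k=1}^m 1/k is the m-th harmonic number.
lim = ln(24/2) = ln 12

Euler-Maclaurin gives H_m = ln m + γ + 1/(2m) + O(1/m^2). The γ and O(1/m) terms cancel in the difference:
  H_{24n} − H_{2n} = ln(24n) − ln(2n) + O(1/n) = ln(24/2) + O(1/n).
Hence the limit is ln(24/2) = ln 12.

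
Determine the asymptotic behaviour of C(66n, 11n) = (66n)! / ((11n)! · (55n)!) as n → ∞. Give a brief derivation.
C(66n, 11n) ~ (46656/3125)^(11n) · sqrt(3/(5π·11n))

Write N = 11n. Apply Stirling to each factorial:
  (6N)! ~ sqrt(2π·6N) · (6N/e)^(6N),
  N! ~ sqrt(2π N) · (N/e)^N,
  (5N)! ~ sqrt(2π·5N) · (5N/e)^(5N).
The exponential factors combine to (6N)^(6N) / (N^N · (5N)^(5N)) = 6^(6N)/5^(5N) = (6^6/5^5)^N = (46656/3125)^N.
The square-root prefactors combine to sqrt(2π·6N) / (sqrt(2π N)·sqrt(2π·5N)) = sqrt(6 / (2π·5·N)) = sqrt(3/(5π·11n)).
Substituting N = 11n: C(66n, 11n) ~ (46656/3125)^(11n) · sqrt(3/(5π·11n)).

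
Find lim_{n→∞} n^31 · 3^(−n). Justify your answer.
lim = 0

Exponentials with base > 1 dominate every fixed polynomial: for any fixed c, n^c / 3^n → 0 as n → ∞ (e.g. by the ratio test, or by writing 3^n = e^(n ln 3) and noting e^(n ln 3) / n^c → ∞). Hence n^31 · 3^(−n) = n^31 / 3^n → 0.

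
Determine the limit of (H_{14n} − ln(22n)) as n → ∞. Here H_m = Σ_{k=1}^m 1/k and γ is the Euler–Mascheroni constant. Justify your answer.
lim = ln(7/11) + γ

By Euler-Maclaurin, H_m = ln m + γ + O(1/m). So
  H_{14n} − ln(22n) = ln(14n) + γ − ln(22n) + O(1/n)
                       = ln(14/22) + γ + O(1/n).
Hence the limit is ln(14/22) + γ (= ln(7/11)).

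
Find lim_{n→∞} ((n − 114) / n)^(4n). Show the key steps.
lim = e^(−456)

Rewrite as (1 − 114/n)^(4n). By the standard limit (1 + x/n)^n → e^x, we have (1 − 114/n)^n → e^(−114), and raising to the 4th power gives e^(−456).
More precisely, ln[(1 − 114/n)^(4n)] = 4n · ln(1 − 114/n) = 4n · (-114/n + O(1/n^2)) = -456 + O(1/n) → -456.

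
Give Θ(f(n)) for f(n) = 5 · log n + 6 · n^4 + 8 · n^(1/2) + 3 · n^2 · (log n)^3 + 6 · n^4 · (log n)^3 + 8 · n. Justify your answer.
f(n) ∈ Θ(n^4 · (log n)^3)

Compare the terms by growth order. For large n, n^a · (log n)^b dominates n^a' · (log n)^b' iff a > a', or (a = a' and b > b'). Ranking the 6 terms shows the dominant one is 6 · n^4 · (log n)^3. Hence f(n) ∈ Θ(n^4 · (log n)^3).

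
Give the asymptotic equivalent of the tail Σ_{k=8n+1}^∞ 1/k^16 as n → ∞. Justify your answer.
Σ_{k>8n} 1/k^16 ~ 1/(15 · (8n)^15)

Compare to the integral: ∫_{8n}^∞ x^(−16) dx = [−x^(−15)/15]_{8n}^∞ = 1/((16−1)·(8n)^15). Euler-Maclaurin then gives
  Σ_{k>8n} 1/k^16 = ∫_{8n}^∞ dx/x^16 − 1/(2·(8n)^16) + O(1/(8n)^17).
(Equivalently this is ζ(16) − Σ_{k≤8n} 1/k^16.)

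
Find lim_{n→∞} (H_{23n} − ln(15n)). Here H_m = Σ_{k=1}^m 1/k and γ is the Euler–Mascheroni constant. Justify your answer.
lim = ln(23/15) + γ

By Euler-Maclaurin, H_m = ln m + γ + O(1/m). So
  H_{23n} − ln(15n) = ln(23n) + γ − ln(15n) + O(1/n)
                       = ln(23/15) + γ + O(1/n).
Hence the limit is ln(23/15) + γ.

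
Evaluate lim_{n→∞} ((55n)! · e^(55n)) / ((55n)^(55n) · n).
lim = 0

Stirling: (55n)! ~ sqrt(2π·55n) · (55n/e)^(55n). Hence
  (55n)! · e^(55n) / (55n)^(55n) ~ sqrt(2π·55n).
Dividing by n: sqrt(2π·55n) / n = sqrt(2π·55) · n^((1−2)/2), so the expression behaves like sqrt(2π·55) · n^((1−2)/2) → 0.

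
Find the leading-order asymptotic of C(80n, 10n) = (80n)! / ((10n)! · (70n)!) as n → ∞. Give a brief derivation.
C(80n, 10n) ~ (16777216/823543)^(10n) · sqrt(4/(7π·10n))

Write N = 10n. Apply Stirling to each factorial:
  (8N)! ~ sqrt(2π·8N) · (8N/e)^(8N),
  N! ~ sqrt(2π N) · (N/e)^N,
  (7N)! ~ sqrt(2π·7N) · (7N/e)^(7N).
The exponential factors combine to (8N)^(8N) / (N^N · (7N)^(7N)) = 8^(8N)/7^(7N) = (8^8/7^7)^N = (16777216/823543)^N.
The square-root prefactors combine to sqrt(2π·8N) / (sqrt(2π N)·sqrt(2π·7N)) = sqrt(8 / (2π·7·N)) = sqrt(4/(7π·10n)).
Substituting N = 10n: C(80n, 10n) ~ (16777216/823543)^(10n) · sqrt(4/(7π·10n)).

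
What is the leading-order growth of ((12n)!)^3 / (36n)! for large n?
((12n)!)^3/(36n)! ~ ((2π·12n)^(2/2) / sqrt(3)) · 3^(−3·12n)  →  0

Write N = 12n. Stirling: N! ~ sqrt(2π N)(N/e)^N and (3N)! ~ sqrt(2π·3N)·(3N/e)^(3N).
  (N!)^3/(3N)! ~ (2π N)^(3/2) (N/e)^(3N) / [sqrt(2π·3N) (3N/e)^(3N)]
     = (2π N)^(3/2) / sqrt(2π·3N) · (N/(3N))^(3N)
     = (2π N)^((3−1)/2) / sqrt(3) · 3^(−3N).
Since 3^3 > 1, the factor 3^(−3N) decays exponentially, so the ratio → 0. Substituting N = 12n gives the stated form.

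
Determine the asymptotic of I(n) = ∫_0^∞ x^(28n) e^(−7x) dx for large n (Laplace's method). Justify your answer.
I(n) ~ (sqrt(2π·28n) / 7) · (28n/(7e))^(28n)

Write the integrand as exp(28n ln x − 7x) and set f(x) = 28n ln x − 7x. Then f'(x) = 28n/x − 7 = 0 at x* = 28n/7, and f''(x*) = −28n/x*^2 = −7^2/(28n). Laplace's method (interior maximum) gives
  I(n) ~ e^(f(x*)) · sqrt(2π / |f''(x*)|)
        = exp(28n ln(28n/7) − 28n) · sqrt(2π · 28n / 7^2)
        = (28n/7)^(28n) e^(−28n) · sqrt(2π·28n) / 7
        = (sqrt(2π·28n) / 7) · (28n/(7e))^(28n).
This matches Γ(28n+1)/7^(28n+1) with Stirling applied to Γ.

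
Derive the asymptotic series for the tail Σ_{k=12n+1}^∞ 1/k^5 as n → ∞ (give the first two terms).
Σ_{k>12n} 1/k^5 = 1/(4 · (12n)^4) − 1/(2 · (12n)^5) + O(1/(12n)^6)

Compare to the integral: ∫_{12n}^∞ x^(−5) dx = [−x^(−4)/4]_{12n}^∞ = 1/((5−1)·(12n)^4). The Euler-Maclaurin correction adds −f(12n)/2 = −1/(2·(12n)^5). Euler-Maclaurin then gives
  Σ_{k>12n} 1/k^5 = ∫_{12n}^∞ dx/x^5 − 1/(2·(12n)^5) + O(1/(12n)^6).
(Equivalently this is ζ(5) − Σ_{k≤12n} 1/k^5.)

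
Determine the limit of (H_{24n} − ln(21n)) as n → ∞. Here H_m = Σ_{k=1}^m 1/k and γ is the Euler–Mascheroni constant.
lim = ln(8/7) + γ

By Euler-Maclaurin, H_m = ln m + γ + O(1/m). So
  H_{24n} − ln(21n) = ln(24n) + γ − ln(21n) + O(1/n)
                       = ln(24/21) + γ + O(1/n).
Hence the limit is ln(24/21) + γ (= ln(8/7)).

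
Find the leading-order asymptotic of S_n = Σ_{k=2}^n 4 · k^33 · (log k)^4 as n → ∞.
S_n ~ 2 · n^34 · (log n)^4 / 17

By integral comparison, S_n = ∫_1^n 4 · x^33 · (log x)^4 dx + O(n^33 · (log n)^4). For the integral, the leading term of ∫_1^n x^33 (log x)^4 dx is n^34/34 · (log n)^4 (by repeated integration by parts; each step lowers the log-exponent and produces a relatively O(1/log n) correction). Hence S_n ~ 2 · n^34 · (log n)^4 / 17.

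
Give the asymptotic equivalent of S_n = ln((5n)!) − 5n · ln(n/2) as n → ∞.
S_n ~ 5n · (ln 10 − 1) + O(ln n)

Stirling: ln((5n)!) = 5n ln(5n) − 5n + O(ln n).
  S_n = 5n ln(5n) − 5n − 5n ln(n/2) + O(ln n)
      = 5n ln(5n) − 5n ln n + 5n ln 2 − 5n + O(ln n)
      = 5n ln 5 + 5n ln 2 − 5n + O(ln n)
      = 5n (ln 10 − 1) + O(ln n).
Numerically ln(10) − 1 ≈ 1.3026.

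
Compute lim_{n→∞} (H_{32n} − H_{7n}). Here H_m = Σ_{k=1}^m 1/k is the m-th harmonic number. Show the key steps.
lim = ln(32/7)

Euler-Maclaurin gives H_m = ln m + γ + 1/(2m) + O(1/m^2). The γ and O(1/m) terms cancel in the difference:
  H_{32n} − H_{7n} = ln(32n) − ln(7n) + O(1/n) = ln(32/7) + O(1/n).
Hence the limit is ln(32/7).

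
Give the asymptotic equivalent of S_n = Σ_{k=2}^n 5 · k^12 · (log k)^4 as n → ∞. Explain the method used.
S_n ~ 5 · n^13 · (log n)^4 / 13

By integral comparison, S_n = ∫_1^n 5 · x^12 · (log x)^4 dx + O(n^12 · (log n)^4). For the integral, the leading term of ∫_1^n x^12 (log x)^4 dx is n^13/13 · (log n)^4 (by repeated integration by parts; each step lowers the log-exponent and produces a relatively O(1/log n) correction). Hence S_n ~ 5 · n^13 · (log n)^4 / 13.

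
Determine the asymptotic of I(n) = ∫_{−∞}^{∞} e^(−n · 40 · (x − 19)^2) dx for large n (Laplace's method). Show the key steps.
I(n) = sqrt(π/(40n))

Here φ(x) = 40 · (x − 19)^2 has its unique minimum at x* = 19 with φ(x*) = 0 and φ''(x*) = 80. Laplace's method gives
  I(n) ~ e^(−n φ(x*)) · sqrt(2π / (n · φ''(x*))) = sqrt(2π / (80n)) = sqrt(π/(40n)).
This is exact: substituting u = (x − 19)·sqrt(40n) gives I(n) = (1/sqrt(40n)) ∫_{−∞}^{∞} e^(−u^2) du = sqrt(π/(40n)).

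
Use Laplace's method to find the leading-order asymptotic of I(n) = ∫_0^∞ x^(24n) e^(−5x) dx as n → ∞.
I(n) ~ (sqrt(2π·24n) / 5) · (24n/(5e))^(24n)

Write the integrand as exp(24n ln x − 5x) and set f(x) = 24n ln x − 5x. Then f'(x) = 24n/x − 5 = 0 at x* = 24n/5, and f''(x*) = −24n/x*^2 = −5^2/(24n). Laplace's method (interior maximum) gives
  I(n) ~ e^(f(x*)) · sqrt(2π / |f''(x*)|)
        = exp(24n ln(24n/5) − 24n) · sqrt(2π · 24n / 5^2)
        = (24n/5)^(24n) e^(−24n) · sqrt(2π·24n) / 5
        = (sqrt(2π·24n) / 5) · (24n/(5e))^(24n).
This matches Γ(24n+1)/5^(24n+1) with Stirling applied to Γ.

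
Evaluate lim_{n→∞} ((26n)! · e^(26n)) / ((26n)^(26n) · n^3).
lim = 0

Stirling: (26n)! ~ sqrt(2π·26n) · (26n/e)^(26n). Hence
  (26n)! · e^(26n) / (26n)^(26n) ~ sqrt(2π·26n).
Dividing by n^3: sqrt(2π·26n) / n^3 = sqrt(2π·26) · n^((1−6)/2), so the expression behaves like sqrt(2π·26) · n^((1−6)/2) → 0.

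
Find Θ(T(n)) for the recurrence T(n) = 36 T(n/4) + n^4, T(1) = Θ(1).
T(n) = Θ(n^4)

log_4 36 ≈ 2.585. f(n) = n^4 dominates n^(log_4 36) since 4 > 2.585, and the regularity condition a·f(n/b) = 36·(n/4)^4 = (36/256)·n^4 ≤ c·f(n) holds with c = 36/256 ≈ 0.141 < 1. So this is Case 3: T(n) = Θ(f(n)) = Θ(n^4).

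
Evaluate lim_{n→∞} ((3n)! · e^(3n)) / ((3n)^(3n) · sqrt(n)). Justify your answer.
lim = sqrt(2π·3)

Stirling: (3n)! ~ sqrt(2π·3n) · (3n/e)^(3n). Hence
  (3n)! · e^(3n) / (3n)^(3n) ~ sqrt(2π·3n).
Dividing by sqrt(n): sqrt(2π·3n) / sqrt(n) = sqrt(2π·3) · n^((1−1)/2), so the limit is sqrt(2π·3).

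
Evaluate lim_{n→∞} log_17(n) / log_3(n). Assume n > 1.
lim = ln(3) / ln(17) = log_17(3)

Change of base: log_17(n) = ln n / ln 17 and log_3(n) = ln n / ln 3. The ratio is (ln n / ln 17) · (ln 3 / ln n) = ln 3 / ln 17, a constant independent of n. So the limit is ln 3 / ln 17 = log_17(3).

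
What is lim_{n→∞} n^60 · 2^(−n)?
lim = 0

Exponentials with base > 1 dominate every fixed polynomial: for any fixed c, n^c / 2^n → 0 as n → ∞ (e.g. by the ratio test, or by writing 2^n = e^(n ln 2) and noting e^(n ln 2) / n^c → ∞). Hence n^60 · 2^(−n) = n^60 / 2^n → 0.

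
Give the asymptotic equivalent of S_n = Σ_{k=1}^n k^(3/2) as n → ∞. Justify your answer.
S_n ~ (2/5) · n^(5/2)

Integral comparison: Σ_{k=1}^n k^(3/2) = ∫_0^n x^(3/2) dx + O(n^(3/2)). The integral is n^(1 + 3/2) / (1 + 3/2) = n^((3+2)/2) / ((3+2)/2) = (2/5) · n^(5/2).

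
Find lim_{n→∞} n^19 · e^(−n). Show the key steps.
lim = 0

Exponentials with base > 1 dominate every fixed polynomial: for any fixed c, n^c / e^n → 0 as n → ∞ (e.g. by the ratio test, or since e^n grows faster than any power of n). Hence n^19 · e^(−n) = n^19 / e^n → 0.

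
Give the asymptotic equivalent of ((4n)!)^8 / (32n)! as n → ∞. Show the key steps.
((4n)!)^8/(32n)! ~ ((2π·4n)^(7/2) / sqrt(8)) · 8^(−8·4n)  →  0

Write N = 4n. Stirling: N! ~ sqrt(2π N)(N/e)^N and (8N)! ~ sqrt(2π·8N)·(8N/e)^(8N).
  (N!)^8/(8N)! ~ (2π N)^(8/2) (N/e)^(8N) / [sqrt(2π·8N) (8N/e)^(8N)]
     = (2π N)^(8/2) / sqrt(2π·8N) · (N/(8N))^(8N)
     = (2π N)^((8−1)/2) / sqrt(8) · 8^(−8N).
Since 8^8 > 1, the factor 8^(−8N) decays exponentially, so the ratio → 0. Substituting N = 4n gives the stated form.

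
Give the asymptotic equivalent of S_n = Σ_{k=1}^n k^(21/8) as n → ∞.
S_n ~ (8/29) · n^(29/8)

Integral comparison: Σ_{k=1}^n k^(21/8) = ∫_0^n x^(21/8) dx + O(n^(21/8)). The integral is n^(1 + 21/8) / (1 + 21/8) = n^((21+8)/8) / ((21+8)/8) = (8/29) · n^(29/8).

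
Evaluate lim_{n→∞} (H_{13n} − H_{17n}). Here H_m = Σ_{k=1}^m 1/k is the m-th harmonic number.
lim = ln(13/17)

Euler-Maclaurin gives H_m = ln m + γ + 1/(2m) + O(1/m^2). The γ and O(1/m) terms cancel in the difference:
  H_{13n} − H_{17n} = ln(13n) − ln(17n) + O(1/n) = ln(13/17) + O(1/n).
Hence the limit is ln(13/17).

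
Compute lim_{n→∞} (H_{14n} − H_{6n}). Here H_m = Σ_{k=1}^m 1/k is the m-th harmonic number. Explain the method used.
lim = ln(14/6) = ln(7/3)

Euler-Maclaurin gives H_m = ln m + γ + 1/(2m) + O(1/m^2). The γ and O(1/m) terms cancel in the difference:
  H_{14n} − H_{6n} = ln(14n) − ln(6n) + O(1/n) = ln(14/6) + O(1/n).
Hence the limit is ln(14/6) = ln(7/3).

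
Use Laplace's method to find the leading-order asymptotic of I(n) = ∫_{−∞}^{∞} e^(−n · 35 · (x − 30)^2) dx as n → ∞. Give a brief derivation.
I(n) = sqrt(π/(35n))

Here φ(x) = 35 · (x − 30)^2 has its unique minimum at x* = 30 with φ(x*) = 0 and φ''(x*) = 70. Laplace's method gives
  I(n) ~ e^(−n φ(x*)) · sqrt(2π / (n · φ''(x*))) = sqrt(2π / (70n)) = sqrt(π/(35n)).
This is exact: substituting u = (x − 30)·sqrt(35n) gives I(n) = (1/sqrt(35n)) ∫_{−∞}^{∞} e^(−u^2) du = sqrt(π/(35n)).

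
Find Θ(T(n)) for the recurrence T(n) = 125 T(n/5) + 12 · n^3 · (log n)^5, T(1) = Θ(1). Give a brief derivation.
T(n) = Θ(n^3 · (log n)^6)

Here log_5 125 = 3 and f(n) = 12 · n^3 · (log n)^5 = Θ(n^(log_5 125) · (log n)^5). This is the extended Case 2 of the master theorem (f matches the critical exponent up to log factors), giving T(n) = Θ(n^(log_5 125) · (log n)^(5+1)) = Θ(n^3 · (log n)^6).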